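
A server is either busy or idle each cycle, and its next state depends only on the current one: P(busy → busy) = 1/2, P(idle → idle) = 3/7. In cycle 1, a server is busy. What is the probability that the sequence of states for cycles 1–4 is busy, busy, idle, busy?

Cycle 1 is given. For each transition, use the conditional probability from the current state:
P(busy | busy) = 1/2; P(idle | busy) = 1/2; P(busy | idle) = 4/7.
P = 1/2 × 1/2 × 4/7 = 4/28 = 1/7.

1/7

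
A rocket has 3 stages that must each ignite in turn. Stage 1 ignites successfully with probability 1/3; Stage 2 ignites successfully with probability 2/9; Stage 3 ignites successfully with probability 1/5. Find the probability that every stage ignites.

The events are sequential, so multiply the conditional probabilities:
P = 1/3 × 2/9 × 1/5 = 2/135.

2/135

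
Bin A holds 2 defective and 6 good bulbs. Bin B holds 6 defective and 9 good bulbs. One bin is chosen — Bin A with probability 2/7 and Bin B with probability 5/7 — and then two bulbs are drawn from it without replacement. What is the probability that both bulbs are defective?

11/98

From Bin A: P(both defective) = (2/8)(1/7) = 1/28.
From Bin B: P(both defective) = (6/15)(5/14) = 1/7.
Total probability = (2/7)(1/28) + (5/7)(1/7) = 11/98.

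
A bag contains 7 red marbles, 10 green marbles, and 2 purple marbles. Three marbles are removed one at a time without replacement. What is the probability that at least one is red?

749/969

P(no red) = 12/19 × 11/18 × 10/17 = 1320/5814 = 220/969.
P(at least one) = 1 − 220/969 = 749/969.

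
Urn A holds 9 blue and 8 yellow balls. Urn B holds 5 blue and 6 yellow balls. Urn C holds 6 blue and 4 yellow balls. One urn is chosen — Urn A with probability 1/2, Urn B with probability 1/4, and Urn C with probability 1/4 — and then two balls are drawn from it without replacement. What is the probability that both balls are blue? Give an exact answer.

293/1122

From Urn A: P(both blue) = (9/17)(8/16) = 9/34.
From Urn B: P(both blue) = (5/11)(4/10) = 2/11.
From Urn C: P(both blue) = (6/10)(5/9) = 1/3.
Total probability = (1/2)(9/34) + (1/4)(2/11) + (1/4)(1/3) = 293/1122.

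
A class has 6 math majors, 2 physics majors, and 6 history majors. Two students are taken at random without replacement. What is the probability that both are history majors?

15/91

P(every draw is a history major) = 6/14 × 5/13 = 30/182 = 15/91.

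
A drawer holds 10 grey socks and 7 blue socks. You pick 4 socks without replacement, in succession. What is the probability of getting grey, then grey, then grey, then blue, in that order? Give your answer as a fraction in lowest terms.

Each draw changes the counts, so multiply the conditional probabilities along the sequence:
P = 10/17 × 9/16 × 8/15 × 7/14 = 5040/57120 = 3/34.

3/34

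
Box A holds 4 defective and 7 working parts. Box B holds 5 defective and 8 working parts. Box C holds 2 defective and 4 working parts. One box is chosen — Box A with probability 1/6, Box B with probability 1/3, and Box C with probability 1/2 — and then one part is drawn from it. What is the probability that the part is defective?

From Box A: P(defective) = 4/11.
From Box B: P(defective) = 5/13.
From Box C: P(defective) = 2/6.
Total probability = (1/6)(4/11) + (1/3)(5/13) + (1/2)(2/6) = 305/858.

305/858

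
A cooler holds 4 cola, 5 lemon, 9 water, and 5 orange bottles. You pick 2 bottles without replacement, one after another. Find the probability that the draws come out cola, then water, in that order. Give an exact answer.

18/253

Each draw changes the counts, so multiply the conditional probabilities along the sequence:
P = 4/23 × 9/22 = 36/506 = 18/253.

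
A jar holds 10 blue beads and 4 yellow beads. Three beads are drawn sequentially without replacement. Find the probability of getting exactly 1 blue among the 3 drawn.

One ordering (blue drawn first) has probability 10/14 × 4/13 × 3/12 = 120/2184 = 5/91.
There are C(3,1) = 3 such orderings, each equally likely, so P = 3 × 5/91 = 15/91.

15/91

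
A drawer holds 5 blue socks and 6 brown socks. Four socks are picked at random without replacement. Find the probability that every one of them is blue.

P = 5/11 × 4/10 × 3/9 × 2/8 = 120/7920 = 1/66.

1/66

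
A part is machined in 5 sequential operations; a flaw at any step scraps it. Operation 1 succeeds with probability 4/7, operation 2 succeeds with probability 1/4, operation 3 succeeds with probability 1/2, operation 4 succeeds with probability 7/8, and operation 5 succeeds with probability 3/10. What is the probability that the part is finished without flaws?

Multiplying along the chain,
P = 4/7 × 1/4 × 1/2 × 7/8 × 3/10 = 84/4480 = 3/160.

3/160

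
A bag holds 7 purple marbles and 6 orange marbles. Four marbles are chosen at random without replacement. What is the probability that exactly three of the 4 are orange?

One ordering (orange drawn first) has probability 6/13 × 5/12 × 4/11 × 7/10 = 840/17160 = 7/143.
There are C(4,3) = 4 such orderings, each equally likely, so P = 4 × 7/143 = 28/143.

28/143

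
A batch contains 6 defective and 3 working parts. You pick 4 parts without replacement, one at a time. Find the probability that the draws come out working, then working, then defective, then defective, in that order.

Multiply the probability of each draw given the previous ones:
P = 3/9 × 2/8 × 6/7 × 5/6 = 180/3024 = 5/84.

5/84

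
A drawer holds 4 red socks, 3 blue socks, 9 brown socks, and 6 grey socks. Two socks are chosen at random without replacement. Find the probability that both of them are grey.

P = 6/22 × 5/21 = 30/462 = 5/77.

5/77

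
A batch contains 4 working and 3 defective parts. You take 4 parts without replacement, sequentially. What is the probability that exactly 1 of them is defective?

12/35

One ordering (defective drawn first) has probability 3/7 × 4/6 × 3/5 × 2/4 = 72/840 = 3/35.
There are C(4,1) = 4 such orderings, each equally likely, so P = 4 × 3/35 = 12/35.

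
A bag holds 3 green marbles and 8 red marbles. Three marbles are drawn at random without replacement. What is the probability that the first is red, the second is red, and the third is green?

Each draw changes the counts, so multiply the conditional probabilities along the sequence:
P = 8/11 × 7/10 × 3/9 = 168/990 = 28/165.

28/165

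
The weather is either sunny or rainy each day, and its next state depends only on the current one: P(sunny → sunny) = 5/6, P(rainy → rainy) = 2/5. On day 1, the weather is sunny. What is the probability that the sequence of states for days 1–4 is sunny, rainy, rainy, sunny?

Day 1 is given. For each transition, use the conditional probability from the current state:
P(rainy | sunny) = 1/6; P(rainy | rainy) = 2/5; P(sunny | rainy) = 3/5.
P = 1/6 × 2/5 × 3/5 = 6/150 = 1/25.

1/25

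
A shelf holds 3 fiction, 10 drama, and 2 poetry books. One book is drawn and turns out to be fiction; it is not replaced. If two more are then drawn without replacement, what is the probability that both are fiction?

1/91

After the first draw, 2 of the remaining 14 books are fiction.
P = 2/14 × 1/13 = 2/182 = 1/91.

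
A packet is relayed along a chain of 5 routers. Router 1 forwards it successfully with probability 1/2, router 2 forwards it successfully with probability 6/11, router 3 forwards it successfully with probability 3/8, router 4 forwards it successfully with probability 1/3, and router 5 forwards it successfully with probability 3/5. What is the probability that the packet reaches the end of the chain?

9/440

Each stage is reached only if all earlier stages succeed, so
P = 1/2 × 6/11 × 3/8 × 1/3 × 3/5 = 54/2640 = 9/440.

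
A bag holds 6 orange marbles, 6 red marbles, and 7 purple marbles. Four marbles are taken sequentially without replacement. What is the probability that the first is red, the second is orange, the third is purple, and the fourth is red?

Multiply the probability of each draw given the previous ones:
P = 6/19 × 6/18 × 7/17 × 5/16 = 1260/93024 = 35/2584.

35/2584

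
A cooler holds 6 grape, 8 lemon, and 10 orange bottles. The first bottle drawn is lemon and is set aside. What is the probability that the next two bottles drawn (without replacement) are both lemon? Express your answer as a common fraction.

21/253

After the first draw, 7 of the remaining 23 bottles are lemon.
P = 7/23 × 6/22 = 42/506 = 21/253.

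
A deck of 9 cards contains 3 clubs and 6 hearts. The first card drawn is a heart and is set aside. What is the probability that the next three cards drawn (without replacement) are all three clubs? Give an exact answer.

After the first draw, 3 of the remaining 8 cards are clubs.
P = 3/8 × 2/7 × 1/6 = 6/336 = 1/56.

1/56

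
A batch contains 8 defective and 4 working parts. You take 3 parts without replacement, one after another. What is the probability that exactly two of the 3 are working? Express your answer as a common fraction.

One ordering (working drawn first) has probability 4/12 × 3/11 × 8/10 = 96/1320 = 4/55.
There are C(3,2) = 3 such orderings, each equally likely, so P = 3 × 4/55 = 12/55.

12/55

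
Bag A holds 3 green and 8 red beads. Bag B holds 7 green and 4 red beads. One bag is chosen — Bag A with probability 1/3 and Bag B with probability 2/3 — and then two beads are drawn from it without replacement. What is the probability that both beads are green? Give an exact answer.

From Bag A: P(both green) = (3/11)(2/10) = 3/55.
From Bag B: P(both green) = (7/11)(6/10) = 21/55.
Total probability = (1/3)(3/55) + (2/3)(21/55) = 3/11.

3/11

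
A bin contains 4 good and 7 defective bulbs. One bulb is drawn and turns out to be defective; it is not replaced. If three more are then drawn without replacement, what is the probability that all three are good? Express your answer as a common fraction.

1/30

With the first bulb removed, 4 good remain out of 10.
P = 4/10 × 3/9 × 2/8 = 24/720 = 1/30.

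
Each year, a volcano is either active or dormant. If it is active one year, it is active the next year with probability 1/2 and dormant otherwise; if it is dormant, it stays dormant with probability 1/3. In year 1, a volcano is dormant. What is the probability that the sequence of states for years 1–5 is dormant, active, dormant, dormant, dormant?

Year 1 is given. For each transition, use the conditional probability from the current state:
P(active | dormant) = 2/3; P(dormant | active) = 1/2; P(dormant | dormant) = 1/3; P(dormant | dormant) = 1/3.
P = 2/3 × 1/2 × 1/3 × 1/3 = 2/54 = 1/27.

1/27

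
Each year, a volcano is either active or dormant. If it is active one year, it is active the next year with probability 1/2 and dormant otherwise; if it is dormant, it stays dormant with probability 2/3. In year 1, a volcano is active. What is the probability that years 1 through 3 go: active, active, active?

Year 1 is given. For each transition, use the conditional probability from the current state:
P(active | active) = 1/2; P(active | active) = 1/2.
P = 1/2 × 1/2 = 1/4.

1/4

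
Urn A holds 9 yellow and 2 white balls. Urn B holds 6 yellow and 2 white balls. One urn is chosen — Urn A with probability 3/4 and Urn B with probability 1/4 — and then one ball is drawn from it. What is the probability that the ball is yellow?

141/176

From Urn A: P(yellow) = 9/11.
From Urn B: P(yellow) = 6/8.
Total probability = (3/4)(9/11) + (1/4)(6/8) = 141/176.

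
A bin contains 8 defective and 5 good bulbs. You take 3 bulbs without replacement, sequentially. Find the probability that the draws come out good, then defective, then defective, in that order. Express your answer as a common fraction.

70/429

Each draw changes the counts, so multiply the conditional probabilities along the sequence:
P = 5/13 × 8/12 × 7/11 = 280/1716 = 70/429.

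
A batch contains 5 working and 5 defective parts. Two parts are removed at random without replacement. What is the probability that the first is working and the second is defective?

5/18

Each draw changes the counts, so multiply the conditional probabilities along the sequence:
P = 5/10 × 5/9 = 25/90 = 5/18.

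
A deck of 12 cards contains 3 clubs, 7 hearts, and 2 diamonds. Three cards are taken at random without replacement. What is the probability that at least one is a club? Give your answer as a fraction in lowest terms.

P(no clubs) = 9/12 × 8/11 × 7/10 = 504/1320 = 21/55.
P(at least one) = 1 − 21/55 = 34/55.

34/55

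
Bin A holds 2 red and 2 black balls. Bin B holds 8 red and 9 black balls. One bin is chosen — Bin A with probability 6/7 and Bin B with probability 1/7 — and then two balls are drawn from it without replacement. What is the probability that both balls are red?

41/238

From Bin A: P(both red) = (2/4)(1/3) = 1/6.
From Bin B: P(both red) = (8/17)(7/16) = 7/34.
Total probability = (6/7)(1/6) + (1/7)(7/34) = 41/238.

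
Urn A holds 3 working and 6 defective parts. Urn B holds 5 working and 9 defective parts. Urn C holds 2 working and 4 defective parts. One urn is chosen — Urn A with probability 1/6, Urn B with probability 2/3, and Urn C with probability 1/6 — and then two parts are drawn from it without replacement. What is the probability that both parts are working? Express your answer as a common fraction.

1073/10920

From Urn A: P(both working) = (3/9)(2/8) = 1/12.
From Urn B: P(both working) = (5/14)(4/13) = 10/91.
From Urn C: P(both working) = (2/6)(1/5) = 1/15.
Total probability = (1/6)(1/12) + (2/3)(10/91) + (1/6)(1/15) = 1073/10920.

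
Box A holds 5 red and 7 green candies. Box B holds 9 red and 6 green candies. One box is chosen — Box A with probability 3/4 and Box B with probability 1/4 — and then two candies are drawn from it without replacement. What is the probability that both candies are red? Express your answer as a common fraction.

307/1540

From Box A: P(both red) = (5/12)(4/11) = 5/33.
From Box B: P(both red) = (9/15)(8/14) = 12/35.
Total probability = (3/4)(5/33) + (1/4)(12/35) = 307/1540.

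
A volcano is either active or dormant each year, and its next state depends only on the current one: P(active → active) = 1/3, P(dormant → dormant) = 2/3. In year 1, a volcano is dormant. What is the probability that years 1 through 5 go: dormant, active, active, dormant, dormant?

Year 1 is given. For each transition, use the conditional probability from the current state:
P(active | dormant) = 1/3; P(active | active) = 1/3; P(dormant | active) = 2/3; P(dormant | dormant) = 2/3.
P = 1/3 × 1/3 × 2/3 × 2/3 = 4/81.

4/81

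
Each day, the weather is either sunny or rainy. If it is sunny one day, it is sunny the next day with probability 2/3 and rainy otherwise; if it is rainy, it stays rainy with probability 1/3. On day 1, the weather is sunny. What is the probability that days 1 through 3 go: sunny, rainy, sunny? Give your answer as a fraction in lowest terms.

Day 1 is given. For each transition, use the conditional probability from the current state:
P(rainy | sunny) = 1/3; P(sunny | rainy) = 2/3.
P = 1/3 × 2/3 = 2/9.

2/9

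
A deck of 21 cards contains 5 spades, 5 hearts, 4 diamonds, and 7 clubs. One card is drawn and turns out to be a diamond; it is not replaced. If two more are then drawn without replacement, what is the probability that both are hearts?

With the first card removed, 5 hearts remain out of 20.
P = 5/20 × 4/19 = 20/380 = 1/19.

1/19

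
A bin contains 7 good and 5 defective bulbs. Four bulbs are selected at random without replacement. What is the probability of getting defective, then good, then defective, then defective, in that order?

7/198

Multiply the probability of each draw given the previous ones:
P = 5/12 × 7/11 × 4/10 × 3/9 = 420/11880 = 7/198.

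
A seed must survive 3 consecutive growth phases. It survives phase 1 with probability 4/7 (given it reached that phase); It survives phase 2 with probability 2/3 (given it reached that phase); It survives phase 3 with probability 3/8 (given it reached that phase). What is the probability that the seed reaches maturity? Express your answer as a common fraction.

1/7

The events are sequential, so multiply the conditional probabilities:
P = 4/7 × 2/3 × 3/8 = 24/168 = 1/7.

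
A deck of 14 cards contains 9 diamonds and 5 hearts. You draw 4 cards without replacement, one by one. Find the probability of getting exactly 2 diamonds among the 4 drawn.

360/1001

One ordering (diamonds drawn first) has probability 9/14 × 8/13 × 5/12 × 4/11 = 1440/24024 = 60/1001.
There are C(4,2) = 6 such orderings, each equally likely, so P = 6 × 60/1001 = 360/1001.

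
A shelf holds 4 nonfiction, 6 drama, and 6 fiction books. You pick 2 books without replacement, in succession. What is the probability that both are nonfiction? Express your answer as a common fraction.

P(all nonfiction) = 4/16 × 3/15 = 12/240 = 1/20.

1/20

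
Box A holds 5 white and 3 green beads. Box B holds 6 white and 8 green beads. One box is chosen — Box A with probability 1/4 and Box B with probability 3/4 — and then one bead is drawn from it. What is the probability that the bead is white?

107/224

From Box A: P(white) = 5/8.
From Box B: P(white) = 6/14.
Total probability = (1/4)(5/8) + (3/4)(6/14) = 107/224.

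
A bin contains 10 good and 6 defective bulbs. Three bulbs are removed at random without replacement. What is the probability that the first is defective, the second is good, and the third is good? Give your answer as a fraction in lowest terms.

9/56

Each draw changes the counts, so multiply the conditional probabilities along the sequence:
P = 6/16 × 10/15 × 9/14 = 540/3360 = 9/56.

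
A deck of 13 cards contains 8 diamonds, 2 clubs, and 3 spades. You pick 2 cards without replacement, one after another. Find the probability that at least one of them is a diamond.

34/39

P(no diamonds) = 5/13 × 4/12 = 20/156 = 5/39.
P(at least one) = 1 − 5/39 = 34/39.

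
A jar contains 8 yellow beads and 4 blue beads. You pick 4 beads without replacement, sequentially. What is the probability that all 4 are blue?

P = 4/12 × 3/11 × 2/10 × 1/9 = 24/11880 = 1/495.

1/495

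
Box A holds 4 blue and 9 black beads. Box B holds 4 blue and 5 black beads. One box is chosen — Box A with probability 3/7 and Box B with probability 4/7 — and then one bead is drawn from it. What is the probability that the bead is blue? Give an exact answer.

From Box A: P(blue) = 4/13.
From Box B: P(blue) = 4/9.
Total probability = (3/7)(4/13) + (4/7)(4/9) = 316/819.

316/819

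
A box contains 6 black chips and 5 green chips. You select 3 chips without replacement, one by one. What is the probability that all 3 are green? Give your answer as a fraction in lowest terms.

2/33

P = 5/11 × 4/10 × 3/9 = 60/990 = 2/33.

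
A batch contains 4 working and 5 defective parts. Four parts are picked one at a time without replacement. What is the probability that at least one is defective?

125/126

P(no defective) = 4/9 × 3/8 × 2/7 × 1/6 = 24/3024 = 1/126.
P(at least one) = 1 − 1/126 = 125/126.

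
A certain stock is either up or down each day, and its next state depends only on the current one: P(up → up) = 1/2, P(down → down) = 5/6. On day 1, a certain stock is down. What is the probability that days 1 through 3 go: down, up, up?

Day 1 is given. For each transition, use the conditional probability from the current state:
P(up | down) = 1/6; P(up | up) = 1/2.
P = 1/6 × 1/2 = 1/12.

1/12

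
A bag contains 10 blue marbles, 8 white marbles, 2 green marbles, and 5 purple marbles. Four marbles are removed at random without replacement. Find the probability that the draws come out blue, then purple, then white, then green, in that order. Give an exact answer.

Each draw changes the counts, so multiply the conditional probabilities along the sequence:
P = 10/25 × 5/24 × 8/23 × 2/22 = 800/303600 = 2/759.

2/759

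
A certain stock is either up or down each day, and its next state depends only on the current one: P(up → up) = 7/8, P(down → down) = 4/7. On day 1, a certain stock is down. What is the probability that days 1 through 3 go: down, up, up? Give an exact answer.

3/8

Day 1 is given. For each transition, use the conditional probability from the current state:
P(up | down) = 3/7; P(up | up) = 7/8.
P = 3/7 × 7/8 = 21/56 = 3/8.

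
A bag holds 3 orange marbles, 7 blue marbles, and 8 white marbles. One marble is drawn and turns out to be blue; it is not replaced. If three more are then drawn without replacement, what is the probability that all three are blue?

After the first draw, 6 of the remaining 17 marbles are blue.
P = 6/17 × 5/16 × 4/15 = 120/4080 = 1/34.

1/34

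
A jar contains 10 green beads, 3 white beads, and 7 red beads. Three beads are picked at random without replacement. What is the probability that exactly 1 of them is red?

91/190

One ordering (red drawn first) has probability 7/20 × 13/19 × 12/18 = 1092/6840 = 91/570.
There are C(3,1) = 3 such orderings, each equally likely, so P = 3 × 91/570 = 91/190.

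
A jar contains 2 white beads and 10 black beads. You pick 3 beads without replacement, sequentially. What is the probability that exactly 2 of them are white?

One ordering (white drawn first) has probability 2/12 × 1/11 × 10/10 = 20/1320 = 1/66.
There are C(3,2) = 3 such orderings, each equally likely, so P = 3 × 1/66 = 1/22.

1/22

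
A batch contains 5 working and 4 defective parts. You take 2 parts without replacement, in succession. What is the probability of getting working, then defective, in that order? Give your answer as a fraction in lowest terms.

Multiply the probability of each draw given the previous ones:
P = 5/9 × 4/8 = 20/72 = 5/18.

5/18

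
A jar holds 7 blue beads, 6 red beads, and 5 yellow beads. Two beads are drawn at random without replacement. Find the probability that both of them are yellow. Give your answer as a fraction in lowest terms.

P = 5/18 × 4/17 = 20/306 = 10/153.

10/153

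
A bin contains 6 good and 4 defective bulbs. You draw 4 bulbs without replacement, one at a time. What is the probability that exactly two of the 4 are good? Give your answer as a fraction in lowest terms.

One ordering (good drawn first) has probability 6/10 × 5/9 × 4/8 × 3/7 = 360/5040 = 1/14.
There are C(4,2) = 6 such orderings, each equally likely, so P = 6 × 1/14 = 3/7.

3/7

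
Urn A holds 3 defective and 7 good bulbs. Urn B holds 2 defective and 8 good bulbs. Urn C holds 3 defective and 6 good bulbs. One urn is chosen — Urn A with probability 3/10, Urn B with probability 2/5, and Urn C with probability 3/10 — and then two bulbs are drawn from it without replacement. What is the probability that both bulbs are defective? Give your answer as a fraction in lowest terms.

From Urn A: P(both defective) = (3/10)(2/9) = 1/15.
From Urn B: P(both defective) = (2/10)(1/9) = 1/45.
From Urn C: P(both defective) = (3/9)(2/8) = 1/12.
Total probability = (3/10)(1/15) + (2/5)(1/45) + (3/10)(1/12) = 97/1800.

97/1800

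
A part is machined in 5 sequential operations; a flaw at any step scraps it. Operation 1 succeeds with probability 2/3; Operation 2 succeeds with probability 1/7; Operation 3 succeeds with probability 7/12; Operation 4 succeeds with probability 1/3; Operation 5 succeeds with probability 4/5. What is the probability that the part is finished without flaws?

2/135

Multiplying along the chain,
P = 2/3 × 1/7 × 7/12 × 1/3 × 4/5 = 56/3780 = 2/135.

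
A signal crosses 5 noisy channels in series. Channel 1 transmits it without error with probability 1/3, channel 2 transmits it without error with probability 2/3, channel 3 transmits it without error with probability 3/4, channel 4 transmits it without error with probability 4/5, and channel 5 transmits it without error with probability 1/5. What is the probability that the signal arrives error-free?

The events are sequential, so multiply the conditional probabilities:
P = 1/3 × 2/3 × 3/4 × 4/5 × 1/5 = 24/900 = 2/75.

2/75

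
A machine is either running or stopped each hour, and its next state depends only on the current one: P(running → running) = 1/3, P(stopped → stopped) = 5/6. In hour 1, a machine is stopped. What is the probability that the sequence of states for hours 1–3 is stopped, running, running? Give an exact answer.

Hour 1 is given. For each transition, use the conditional probability from the current state:
P(running | stopped) = 1/6; P(running | running) = 1/3.
P = 1/6 × 1/3 = 1/18.

1/18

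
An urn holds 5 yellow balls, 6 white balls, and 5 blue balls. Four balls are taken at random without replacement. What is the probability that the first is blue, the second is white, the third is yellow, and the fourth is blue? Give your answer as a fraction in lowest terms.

5/364

Each draw changes the counts, so multiply the conditional probabilities along the sequence:
P = 5/16 × 6/15 × 5/14 × 4/13 = 600/43680 = 5/364.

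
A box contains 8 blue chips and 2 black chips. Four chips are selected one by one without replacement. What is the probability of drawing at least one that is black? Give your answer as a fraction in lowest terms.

2/3

P(no black) = 8/10 × 7/9 × 6/8 × 5/7 = 1680/5040 = 1/3.
P(at least one) = 1 − 1/3 = 2/3.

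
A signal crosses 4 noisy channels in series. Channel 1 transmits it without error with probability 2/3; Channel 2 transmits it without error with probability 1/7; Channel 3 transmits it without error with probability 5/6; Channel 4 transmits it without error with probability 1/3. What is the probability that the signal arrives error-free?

The events are sequential, so multiply the conditional probabilities:
P = 2/3 × 1/7 × 5/6 × 1/3 = 10/378 = 5/189.

5/189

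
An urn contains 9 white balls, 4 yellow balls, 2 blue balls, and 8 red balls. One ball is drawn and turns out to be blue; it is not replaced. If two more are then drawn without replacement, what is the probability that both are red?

4/33

After the first draw, 8 of the remaining 22 balls are red.
P = 8/22 × 7/21 = 56/462 = 4/33.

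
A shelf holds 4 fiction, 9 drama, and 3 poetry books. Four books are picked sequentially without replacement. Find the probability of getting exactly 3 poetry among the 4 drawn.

1/140

One ordering (poetry drawn first) has probability 3/16 × 2/15 × 1/14 × 13/13 = 78/43680 = 1/560.
There are C(4,3) = 4 such orderings, each equally likely, so P = 4 × 1/560 = 1/140.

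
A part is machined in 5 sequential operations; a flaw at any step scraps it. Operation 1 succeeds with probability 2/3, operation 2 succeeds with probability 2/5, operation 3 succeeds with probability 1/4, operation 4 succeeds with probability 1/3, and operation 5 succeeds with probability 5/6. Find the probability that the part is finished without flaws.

1/54

Multiplying along the chain,
P = 2/3 × 2/5 × 1/4 × 1/3 × 5/6 = 20/1080 = 1/54.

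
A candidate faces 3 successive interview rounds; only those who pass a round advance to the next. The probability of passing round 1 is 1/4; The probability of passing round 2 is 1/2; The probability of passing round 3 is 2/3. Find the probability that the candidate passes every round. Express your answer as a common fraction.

The events are sequential, so multiply the conditional probabilities:
P = 1/4 × 1/2 × 2/3 = 2/24 = 1/12.

1/12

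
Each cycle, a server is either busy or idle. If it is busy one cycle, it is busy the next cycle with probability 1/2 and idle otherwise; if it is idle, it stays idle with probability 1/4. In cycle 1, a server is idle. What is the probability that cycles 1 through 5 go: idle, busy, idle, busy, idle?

9/64

Cycle 1 is given. For each transition, use the conditional probability from the current state:
P(busy | idle) = 3/4; P(idle | busy) = 1/2; P(busy | idle) = 3/4; P(idle | busy) = 1/2.
P = 3/4 × 1/2 × 3/4 × 1/2 = 9/64.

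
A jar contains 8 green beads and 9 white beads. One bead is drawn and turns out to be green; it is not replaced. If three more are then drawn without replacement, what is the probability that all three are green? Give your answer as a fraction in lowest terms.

With the first bead removed, 7 green remain out of 16.
P = 7/16 × 6/15 × 5/14 = 210/3360 = 1/16.

1/16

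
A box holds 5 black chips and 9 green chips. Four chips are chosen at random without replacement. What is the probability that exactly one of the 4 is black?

One ordering (black drawn first) has probability 5/14 × 9/13 × 8/12 × 7/11 = 2520/24024 = 15/143.
There are C(4,1) = 4 such orderings, each equally likely, so P = 4 × 15/143 = 60/143.

60/143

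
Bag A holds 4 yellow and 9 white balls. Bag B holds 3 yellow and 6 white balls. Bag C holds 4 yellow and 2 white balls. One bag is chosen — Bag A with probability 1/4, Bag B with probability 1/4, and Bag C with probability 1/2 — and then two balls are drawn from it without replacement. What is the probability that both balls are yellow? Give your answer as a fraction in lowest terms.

From Bag A: P(both yellow) = (4/13)(3/12) = 1/13.
From Bag B: P(both yellow) = (3/9)(2/8) = 1/12.
From Bag C: P(both yellow) = (4/6)(3/5) = 2/5.
Total probability = (1/4)(1/13) + (1/4)(1/12) + (1/2)(2/5) = 749/3120.

749/3120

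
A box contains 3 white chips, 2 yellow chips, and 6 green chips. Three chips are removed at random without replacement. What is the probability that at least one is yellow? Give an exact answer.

27/55

P(no yellow) = 9/11 × 8/10 × 7/9 = 504/990 = 28/55.
P(at least one) = 1 − 28/55 = 27/55.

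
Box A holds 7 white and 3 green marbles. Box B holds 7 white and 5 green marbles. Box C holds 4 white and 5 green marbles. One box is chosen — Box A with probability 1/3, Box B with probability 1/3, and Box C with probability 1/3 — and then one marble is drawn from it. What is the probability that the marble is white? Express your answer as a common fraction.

From Box A: P(white) = 7/10.
From Box B: P(white) = 7/12.
From Box C: P(white) = 4/9.
Total probability = (1/3)(7/10) + (1/3)(7/12) + (1/3)(4/9) = 311/540.

311/540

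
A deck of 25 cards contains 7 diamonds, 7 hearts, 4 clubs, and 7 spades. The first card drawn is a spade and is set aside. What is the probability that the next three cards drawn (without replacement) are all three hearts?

After the first draw, 7 of the remaining 24 cards are hearts.
P = 7/24 × 6/23 × 5/22 = 210/12144 = 35/2024.

35/2024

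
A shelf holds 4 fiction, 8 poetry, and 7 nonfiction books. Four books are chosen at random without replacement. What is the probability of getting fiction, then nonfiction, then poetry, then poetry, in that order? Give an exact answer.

49/2907

Chain rule:
P = 4/19 × 7/18 × 8/17 × 7/16 = 1568/93024 = 49/2907.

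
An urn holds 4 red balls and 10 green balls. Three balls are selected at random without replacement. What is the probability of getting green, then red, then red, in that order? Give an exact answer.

Chain rule:
P = 10/14 × 4/13 × 3/12 = 120/2184 = 5/91.

5/91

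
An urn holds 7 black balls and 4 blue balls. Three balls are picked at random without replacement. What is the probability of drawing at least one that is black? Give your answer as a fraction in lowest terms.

P(no black) = 4/11 × 3/10 × 2/9 = 24/990 = 4/165.
P(at least one) = 1 − 4/165 = 161/165.

161/165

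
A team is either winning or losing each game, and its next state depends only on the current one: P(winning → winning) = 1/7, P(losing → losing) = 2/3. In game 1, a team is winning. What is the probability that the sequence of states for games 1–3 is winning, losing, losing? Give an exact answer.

Game 1 is given. For each transition, use the conditional probability from the current state:
P(losing | winning) = 6/7; P(losing | losing) = 2/3.
P = 6/7 × 2/3 = 12/21 = 4/7.

4/7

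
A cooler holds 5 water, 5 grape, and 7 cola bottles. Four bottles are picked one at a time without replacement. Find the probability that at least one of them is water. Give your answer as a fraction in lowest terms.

377/476

P(no water) = 12/17 × 11/16 × 10/15 × 9/14 = 11880/57120 = 99/476.
P(at least one) = 1 − 99/476 = 377/476.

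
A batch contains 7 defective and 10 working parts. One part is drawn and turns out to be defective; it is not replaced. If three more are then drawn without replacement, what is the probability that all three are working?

After the first draw, 10 of the remaining 16 parts are working.
P = 10/16 × 9/15 × 8/14 = 720/3360 = 3/14.

3/14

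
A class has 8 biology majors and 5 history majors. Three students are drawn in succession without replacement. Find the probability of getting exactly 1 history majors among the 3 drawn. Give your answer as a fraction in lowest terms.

One ordering (a history major drawn first) has probability 5/13 × 8/12 × 7/11 = 280/1716 = 70/429.
There are C(3,1) = 3 such orderings, each equally likely, so P = 3 × 70/429 = 70/143.

70/143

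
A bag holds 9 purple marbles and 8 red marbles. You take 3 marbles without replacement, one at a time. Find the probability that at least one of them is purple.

P(no purple) = 8/17 × 7/16 × 6/15 = 336/4080 = 7/85.
P(at least one) = 1 − 7/85 = 78/85.

78/85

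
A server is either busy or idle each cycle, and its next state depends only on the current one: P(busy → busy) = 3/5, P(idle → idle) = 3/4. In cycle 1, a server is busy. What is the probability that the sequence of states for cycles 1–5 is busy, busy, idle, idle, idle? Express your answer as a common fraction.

27/200

Cycle 1 is given. For each transition, use the conditional probability from the current state:
P(busy | busy) = 3/5; P(idle | busy) = 2/5; P(idle | idle) = 3/4; P(idle | idle) = 3/4.
P = 3/5 × 2/5 × 3/4 × 3/4 = 54/400 = 27/200.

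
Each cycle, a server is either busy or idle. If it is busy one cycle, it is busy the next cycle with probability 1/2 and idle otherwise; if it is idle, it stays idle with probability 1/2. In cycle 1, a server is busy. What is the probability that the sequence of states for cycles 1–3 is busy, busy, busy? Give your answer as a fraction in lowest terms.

Cycle 1 is given. For each transition, use the conditional probability from the current state:
P(busy | busy) = 1/2; P(busy | busy) = 1/2.
P = 1/2 × 1/2 = 1/4.

1/4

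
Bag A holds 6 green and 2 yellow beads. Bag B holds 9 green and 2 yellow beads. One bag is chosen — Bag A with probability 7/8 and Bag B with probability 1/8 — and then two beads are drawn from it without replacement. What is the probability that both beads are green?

969/1760

From Bag A: P(both green) = (6/8)(5/7) = 15/28.
From Bag B: P(both green) = (9/11)(8/10) = 36/55.
Total probability = (7/8)(15/28) + (1/8)(36/55) = 969/1760.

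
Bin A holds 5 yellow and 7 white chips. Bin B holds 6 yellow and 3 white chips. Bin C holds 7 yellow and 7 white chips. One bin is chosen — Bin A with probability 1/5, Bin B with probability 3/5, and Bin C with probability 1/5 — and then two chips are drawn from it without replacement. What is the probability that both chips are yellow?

From Bin A: P(both yellow) = (5/12)(4/11) = 5/33.
From Bin B: P(both yellow) = (6/9)(5/8) = 5/12.
From Bin C: P(both yellow) = (7/14)(6/13) = 3/13.
Total probability = (1/5)(5/33) + (3/5)(5/12) + (1/5)(3/13) = 2801/8580.

2801/8580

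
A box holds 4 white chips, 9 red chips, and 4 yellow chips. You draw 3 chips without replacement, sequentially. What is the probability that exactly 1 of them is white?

One ordering (white drawn first) has probability 4/17 × 13/16 × 12/15 = 624/4080 = 13/85.
There are C(3,1) = 3 such orderings, each equally likely, so P = 3 × 13/85 = 39/85.

39/85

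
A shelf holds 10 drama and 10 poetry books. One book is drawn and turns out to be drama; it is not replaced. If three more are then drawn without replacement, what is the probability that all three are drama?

With the first book removed, 9 drama remain out of 19.
P = 9/19 × 8/18 × 7/17 = 504/5814 = 28/323.

28/323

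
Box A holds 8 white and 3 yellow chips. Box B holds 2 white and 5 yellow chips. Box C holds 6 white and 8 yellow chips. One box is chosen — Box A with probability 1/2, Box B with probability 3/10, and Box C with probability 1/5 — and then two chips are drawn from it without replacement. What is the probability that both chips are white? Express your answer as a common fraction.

From Box A: P(both white) = (8/11)(7/10) = 28/55.
From Box B: P(both white) = (2/7)(1/6) = 1/21.
From Box C: P(both white) = (6/14)(5/13) = 15/91.
Total probability = (1/2)(28/55) + (3/10)(1/21) + (1/5)(15/91) = 3021/10010.

3021/10010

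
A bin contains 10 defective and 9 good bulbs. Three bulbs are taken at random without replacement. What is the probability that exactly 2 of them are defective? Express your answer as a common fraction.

135/323

One ordering (defective drawn first) has probability 10/19 × 9/18 × 9/17 = 810/5814 = 45/323.
There are C(3,2) = 3 such orderings, each equally likely, so P = 3 × 45/323 = 135/323.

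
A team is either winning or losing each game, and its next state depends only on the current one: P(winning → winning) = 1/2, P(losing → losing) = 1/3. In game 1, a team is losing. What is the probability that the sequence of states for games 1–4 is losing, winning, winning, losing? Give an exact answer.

Game 1 is given. For each transition, use the conditional probability from the current state:
P(winning | losing) = 2/3; P(winning | winning) = 1/2; P(losing | winning) = 1/2.
P = 2/3 × 1/2 × 1/2 = 2/12 = 1/6.

1/6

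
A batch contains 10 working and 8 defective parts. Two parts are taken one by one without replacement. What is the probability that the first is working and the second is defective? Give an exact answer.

40/153

Chain rule:
P = 10/18 × 8/17 = 80/306 = 40/153.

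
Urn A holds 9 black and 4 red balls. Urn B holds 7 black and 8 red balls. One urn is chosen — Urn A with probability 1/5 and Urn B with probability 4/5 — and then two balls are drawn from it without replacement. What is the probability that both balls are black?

From Urn A: P(both black) = (9/13)(8/12) = 6/13.
From Urn B: P(both black) = (7/15)(6/14) = 1/5.
Total probability = (1/5)(6/13) + (4/5)(1/5) = 82/325.

82/325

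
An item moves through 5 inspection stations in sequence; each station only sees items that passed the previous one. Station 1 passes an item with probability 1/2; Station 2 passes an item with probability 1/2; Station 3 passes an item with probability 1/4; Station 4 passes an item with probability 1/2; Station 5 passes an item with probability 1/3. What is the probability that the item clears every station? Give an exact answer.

Each stage is reached only if all earlier stages succeed, so
P = 1/2 × 1/2 × 1/4 × 1/2 × 1/3 = 1/96.

1/96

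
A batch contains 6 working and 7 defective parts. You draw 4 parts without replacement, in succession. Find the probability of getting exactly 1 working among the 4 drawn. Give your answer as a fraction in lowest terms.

One ordering (working drawn first) has probability 6/13 × 7/12 × 6/11 × 5/10 = 1260/17160 = 21/286.
There are C(4,1) = 4 such orderings, each equally likely, so P = 4 × 21/286 = 42/143.

42/143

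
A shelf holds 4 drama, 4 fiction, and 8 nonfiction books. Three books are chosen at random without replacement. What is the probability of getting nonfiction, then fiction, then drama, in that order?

4/105

Each draw changes the counts, so multiply the conditional probabilities along the sequence:
P = 8/16 × 4/15 × 4/14 = 128/3360 = 4/105.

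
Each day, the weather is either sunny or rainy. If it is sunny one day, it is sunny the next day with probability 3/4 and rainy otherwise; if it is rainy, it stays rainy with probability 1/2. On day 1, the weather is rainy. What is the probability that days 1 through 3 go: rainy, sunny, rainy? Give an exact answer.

Day 1 is given. For each transition, use the conditional probability from the current state:
P(sunny | rainy) = 1/2; P(rainy | sunny) = 1/4.
P = 1/2 × 1/4 = 1/8.

1/8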